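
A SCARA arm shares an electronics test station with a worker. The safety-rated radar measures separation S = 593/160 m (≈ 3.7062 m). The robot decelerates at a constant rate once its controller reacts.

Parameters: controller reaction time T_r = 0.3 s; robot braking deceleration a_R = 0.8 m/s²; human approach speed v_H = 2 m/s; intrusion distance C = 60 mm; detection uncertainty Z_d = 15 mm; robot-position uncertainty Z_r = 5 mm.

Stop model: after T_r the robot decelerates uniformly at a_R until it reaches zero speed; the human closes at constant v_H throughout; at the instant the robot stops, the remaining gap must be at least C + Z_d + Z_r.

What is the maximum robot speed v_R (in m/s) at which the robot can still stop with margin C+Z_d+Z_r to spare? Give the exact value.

quadratic (5/8)·v² + (14/5)·v + (-2421/800) = 0
  disc = (14/5)² − 4·(5/8)·(-2421/800) = 24649/1600 ; √disc = 157/40
  v_R = (−(14/5) + 157/40) / (2·(5/8)) = 9/10 m/s
check:
braking lasts T_s = (9/10)/(4/5) = 1.1250 s
robot in T_r: 0.9000·0.3000 = 0.2700 m
braking distance = 0.9000²/(2·0.8000) = 0.5062 m
person approaches 2.0000·(0.3000+1.1250) = 2.8500 m
residual clearance needed = 0.0600+0.0150+0.0050 = 0.0800 m
sum ≈ 0.2700+0.5062+2.8500+0.0800 ≈ 3.7062 m = S ✓

v_R_max = 9/10 m/s = 0.9000 m/s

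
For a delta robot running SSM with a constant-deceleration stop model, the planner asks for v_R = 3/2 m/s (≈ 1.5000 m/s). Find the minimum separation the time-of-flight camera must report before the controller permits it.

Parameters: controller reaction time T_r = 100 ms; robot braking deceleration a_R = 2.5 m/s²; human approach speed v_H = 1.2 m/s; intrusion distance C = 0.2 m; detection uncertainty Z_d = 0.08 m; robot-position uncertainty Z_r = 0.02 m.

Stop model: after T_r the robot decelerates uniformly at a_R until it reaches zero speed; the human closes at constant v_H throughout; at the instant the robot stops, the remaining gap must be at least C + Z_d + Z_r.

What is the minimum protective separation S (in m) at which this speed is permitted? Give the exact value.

stop time T_s = (3/2)/(5/2) = 0.6000 s
robot in T_r: 1.5000·0.1000 = 0.1500 m
robot covers 1.5000·0.6000 − ½·2.5000·0.6000² = 0.4500 m while stopping
human over T_r+T_s: 1.2000·(0.1000+0.6000) = 0.8400 m
residual clearance needed = 0.2000+0.0800+0.0200 = 0.3000 m
S_min ≈ 0.1500+0.4500+0.8400+0.3000  ⇒  S_min = 87/50 m

S_min = 87/50 m = 1.7400 m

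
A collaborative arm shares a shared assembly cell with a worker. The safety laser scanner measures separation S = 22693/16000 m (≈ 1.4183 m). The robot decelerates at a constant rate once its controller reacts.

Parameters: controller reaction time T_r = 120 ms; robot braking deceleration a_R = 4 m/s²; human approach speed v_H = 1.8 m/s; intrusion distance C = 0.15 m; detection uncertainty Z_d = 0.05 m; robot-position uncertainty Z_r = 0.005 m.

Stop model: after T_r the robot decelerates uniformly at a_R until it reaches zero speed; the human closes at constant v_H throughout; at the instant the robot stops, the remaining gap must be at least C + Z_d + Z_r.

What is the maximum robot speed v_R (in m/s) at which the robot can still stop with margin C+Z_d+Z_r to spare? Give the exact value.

at the boundary: (1/8)·v² + (57/100)·v + (-15957/16000) = 0
  disc = (57/100)² − 4·(1/8)·(-15957/16000) = 131769/160000 ; √disc = 363/400
  v_R = (−(57/100) + 363/400) / (2·(1/8)) = 27/20 m/s
check:
braking lasts T_s = (27/20)/4 = 0.3375 s
robot in T_r: 1.3500·0.1200 = 0.1620 m
braking distance = 1.3500²/(2·4.0000) = 0.2278 m
human over T_r+T_s: 1.8000·(0.1200+0.3375) = 0.8235 m
residual clearance needed = 0.1500+0.0500+0.0050 = 0.2050 m
sum ≈ 0.1620+0.2278+0.8235+0.2050 ≈ 1.4183 m = S ✓

v_R_max = 27/20 m/s = 1.3500 m/s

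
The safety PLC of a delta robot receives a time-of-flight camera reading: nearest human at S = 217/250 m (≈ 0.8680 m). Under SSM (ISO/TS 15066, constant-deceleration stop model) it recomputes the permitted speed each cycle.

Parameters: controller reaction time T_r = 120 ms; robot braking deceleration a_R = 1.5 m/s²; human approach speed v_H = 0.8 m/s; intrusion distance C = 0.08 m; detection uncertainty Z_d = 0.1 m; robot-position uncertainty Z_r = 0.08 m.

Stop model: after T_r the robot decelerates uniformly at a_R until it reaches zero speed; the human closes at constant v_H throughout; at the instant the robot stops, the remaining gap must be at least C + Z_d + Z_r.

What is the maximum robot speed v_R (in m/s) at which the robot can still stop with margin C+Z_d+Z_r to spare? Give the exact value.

v_R_max = 3/5 m/s = 0.6000 m/s

collect terms ⇒ (1/3)·v_R² + (49/75)·v_R + (-64/125) = 0
  disc = (49/75)² − 4·(1/3)·(-64/125) = 6241/5625 ; √disc = 79/75
  v_R = (−(49/75) + 79/75) / (2·(1/3)) = 3/5 m/s
check:
T_s = v_R/a_R = (3/5)/(3/2) = 0.4000 s
reaction-phase robot travel = 0.6000·0.1200 = 0.0720 m
robot under decel: 0.6000²/(2·1.5000) = 0.1200 m
person approaches 0.8000·(0.1200+0.4000) = 0.4160 m
residual clearance needed = 0.0800+0.1000+0.0800 = 0.2600 m
sum ≈ 0.0720+0.1200+0.4160+0.2600 ≈ 0.8680 m = S ✓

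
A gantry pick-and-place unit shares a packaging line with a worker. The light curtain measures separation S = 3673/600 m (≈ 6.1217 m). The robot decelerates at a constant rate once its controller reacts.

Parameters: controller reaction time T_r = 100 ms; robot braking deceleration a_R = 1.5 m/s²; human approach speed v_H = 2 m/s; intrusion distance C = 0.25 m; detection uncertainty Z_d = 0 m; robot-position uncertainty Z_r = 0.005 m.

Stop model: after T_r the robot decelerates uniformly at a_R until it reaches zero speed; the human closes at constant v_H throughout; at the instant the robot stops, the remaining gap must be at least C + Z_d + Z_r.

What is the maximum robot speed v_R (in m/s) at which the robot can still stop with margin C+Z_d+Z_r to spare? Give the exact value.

collect terms ⇒ (1/3)·v_R² + (43/30)·v_R + (-17/3) = 0
  disc = (43/30)² − 4·(1/3)·(-17/3) = 961/100 ; √disc = 31/10
  v_R = (−(43/30) + 31/10) / (2·(1/3)) = 5/2 m/s
check:
stop time T_s = (5/2)/(3/2) = 1.6667 s
robot covers v_R·T_r = 2.5000·0.1000 = 0.2500 m before braking
robot under decel: 2.5000²/(2·1.5000) = 2.0833 m
human closes 2.0000·1.7667 = 3.5333 m
margins: 0.2500+0.0000+0.0050 = 0.2550 m
sum ≈ 0.2500+2.0833+3.5333+0.2550 ≈ 6.1217 m = S ✓

v_R_max = 5/2 m/s = 2.5000 m/s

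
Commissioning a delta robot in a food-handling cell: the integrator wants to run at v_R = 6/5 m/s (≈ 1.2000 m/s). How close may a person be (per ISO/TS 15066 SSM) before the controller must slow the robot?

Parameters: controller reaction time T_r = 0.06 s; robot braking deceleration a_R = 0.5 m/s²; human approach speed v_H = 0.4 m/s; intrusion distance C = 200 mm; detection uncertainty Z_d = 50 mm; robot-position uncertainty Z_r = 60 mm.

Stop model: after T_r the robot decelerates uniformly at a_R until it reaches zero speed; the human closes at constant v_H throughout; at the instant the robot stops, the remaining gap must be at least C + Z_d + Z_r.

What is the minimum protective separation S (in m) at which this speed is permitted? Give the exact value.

T_s = v_R/a_R = (6/5)/(1/2) = 2.4000 s
reaction-phase robot travel = 1.2000·0.0600 = 0.0720 m
robot covers 1.2000·2.4000 − ½·0.5000·2.4000² = 1.4400 m while stopping
human over T_r+T_s: 0.4000·(0.0600+2.4000) = 0.9840 m
residual clearance needed = 0.2000+0.0500+0.0600 = 0.3100 m
S_min ≈ 0.0720+1.4400+0.9840+0.3100  ⇒  S_min = 1403/500 m

S_min = 1403/500 m = 2.8060 m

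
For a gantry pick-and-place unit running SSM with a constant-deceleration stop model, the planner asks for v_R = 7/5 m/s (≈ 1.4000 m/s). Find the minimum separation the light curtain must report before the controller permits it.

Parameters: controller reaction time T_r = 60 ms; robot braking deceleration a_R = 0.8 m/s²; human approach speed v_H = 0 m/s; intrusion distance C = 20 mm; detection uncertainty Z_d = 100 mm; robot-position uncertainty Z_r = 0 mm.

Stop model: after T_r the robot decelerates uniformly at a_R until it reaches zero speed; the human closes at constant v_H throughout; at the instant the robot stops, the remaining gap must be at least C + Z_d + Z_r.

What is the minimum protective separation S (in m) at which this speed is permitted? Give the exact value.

braking lasts T_s = (7/5)/(4/5) = 1.7500 s
reaction-phase robot travel = 1.4000·0.0600 = 0.0840 m
robot covers 1.4000·1.7500 − ½·0.8000·1.7500² = 1.2250 m while stopping
human over T_r+T_s: 0.0000·(0.0600+1.7500) = 0.0000 m
margins: 0.0200+0.1000+0.0000 = 0.1200 m
S_min ≈ 0.0840+1.2250+0.0000+0.1200  ⇒  S_min = 1429/1000 m

S_min = 1429/1000 m = 1.4290 m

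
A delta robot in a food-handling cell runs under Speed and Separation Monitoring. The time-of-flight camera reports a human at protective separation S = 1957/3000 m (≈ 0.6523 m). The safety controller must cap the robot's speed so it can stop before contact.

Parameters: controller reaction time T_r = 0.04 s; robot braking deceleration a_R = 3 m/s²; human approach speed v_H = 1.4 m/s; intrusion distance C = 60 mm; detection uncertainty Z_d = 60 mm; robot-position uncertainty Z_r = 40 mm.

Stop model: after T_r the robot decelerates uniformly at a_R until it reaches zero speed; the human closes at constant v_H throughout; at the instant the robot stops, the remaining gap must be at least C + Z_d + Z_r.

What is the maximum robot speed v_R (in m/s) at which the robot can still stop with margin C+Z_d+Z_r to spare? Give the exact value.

quadratic (1/6)·v² + (38/75)·v + (-1309/3000) = 0
  disc = (38/75)² − 4·(1/6)·(-1309/3000) = 1369/2500 ; √disc = 37/50
  v_R = (−(38/75) + 37/50) / (2·(1/6)) = 7/10 m/s
check:
stop time T_s = (7/10)/3 = 0.2333 s
robot in T_r: 0.7000·0.0400 = 0.0280 m
robot covers 0.7000·0.2333 − ½·3.0000·0.2333² = 0.0817 m while stopping
human over T_r+T_s: 1.4000·(0.0400+0.2333) = 0.3827 m
residual clearance needed = 0.0600+0.0600+0.0400 = 0.1600 m
sum ≈ 0.0280+0.0817+0.3827+0.1600 ≈ 0.6523 m = S ✓

v_R_max = 7/10 m/s = 0.7000 m/s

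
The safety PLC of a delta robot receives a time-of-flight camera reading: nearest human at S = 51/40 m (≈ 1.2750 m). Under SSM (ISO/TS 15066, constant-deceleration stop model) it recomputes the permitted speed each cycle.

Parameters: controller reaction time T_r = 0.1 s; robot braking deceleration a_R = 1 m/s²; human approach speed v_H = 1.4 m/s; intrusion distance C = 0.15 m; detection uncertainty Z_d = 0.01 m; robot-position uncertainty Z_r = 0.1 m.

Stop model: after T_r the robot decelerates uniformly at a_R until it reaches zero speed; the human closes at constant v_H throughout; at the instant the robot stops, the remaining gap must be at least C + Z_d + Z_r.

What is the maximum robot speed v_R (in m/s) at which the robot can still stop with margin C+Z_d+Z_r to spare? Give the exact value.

at the boundary: (1/2)·v² + (3/2)·v + (-7/8) = 0
  disc = (3/2)² − 4·(1/2)·(-7/8) = 4 ; √disc = 2
  v_R = (−(3/2) + 2) / (2·(1/2)) = 1/2 m/s
check:
T_s = v_R/a_R = (1/2)/1 = 0.5000 s
reaction-phase robot travel = 0.5000·0.1000 = 0.0500 m
robot under decel: 0.5000²/(2·1.0000) = 0.1250 m
human over T_r+T_s: 1.4000·(0.1000+0.5000) = 0.8400 m
residual clearance needed = 0.1500+0.0100+0.1000 = 0.2600 m
sum ≈ 0.0500+0.1250+0.8400+0.2600 ≈ 1.2750 m = S ✓

v_R_max = 1/2 m/s = 0.5000 m/s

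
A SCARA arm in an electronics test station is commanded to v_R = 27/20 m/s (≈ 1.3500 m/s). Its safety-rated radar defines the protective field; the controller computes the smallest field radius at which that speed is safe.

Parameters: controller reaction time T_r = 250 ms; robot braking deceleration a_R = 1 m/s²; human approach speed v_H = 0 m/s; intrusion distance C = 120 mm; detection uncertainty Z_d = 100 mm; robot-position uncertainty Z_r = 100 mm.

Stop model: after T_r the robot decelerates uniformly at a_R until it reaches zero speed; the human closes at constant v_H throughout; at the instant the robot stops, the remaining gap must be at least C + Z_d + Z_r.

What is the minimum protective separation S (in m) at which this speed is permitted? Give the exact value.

S_min = 251/160 m = 1.5688 m

braking lasts T_s = (27/20)/1 = 1.3500 s
reaction-phase robot travel = 1.3500·0.2500 = 0.3375 m
braking distance = 1.3500²/(2·1.0000) = 0.9113 m
human over T_r+T_s: 0.0000·(0.2500+1.3500) = 0.0000 m
residual clearance needed = 0.1200+0.1000+0.1000 = 0.3200 m
S_min ≈ 0.3375+0.9113+0.0000+0.3200  ⇒  S_min = 251/160 m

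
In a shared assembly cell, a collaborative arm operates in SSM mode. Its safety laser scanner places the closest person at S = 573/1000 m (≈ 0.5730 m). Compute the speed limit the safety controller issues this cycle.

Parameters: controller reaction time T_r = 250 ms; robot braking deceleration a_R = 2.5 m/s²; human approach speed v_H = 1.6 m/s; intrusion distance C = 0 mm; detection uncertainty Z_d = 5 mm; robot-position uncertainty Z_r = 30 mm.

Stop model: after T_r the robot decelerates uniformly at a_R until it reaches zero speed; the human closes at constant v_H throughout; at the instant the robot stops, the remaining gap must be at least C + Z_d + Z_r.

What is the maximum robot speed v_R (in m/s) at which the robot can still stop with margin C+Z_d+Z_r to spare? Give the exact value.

v_R_max = 3/20 m/s = 0.1500 m/s

collect terms ⇒ (1/5)·v_R² + (89/100)·v_R + (-69/500) = 0
  disc = (89/100)² − 4·(1/5)·(-69/500) = 361/400 ; √disc = 19/20
  v_R = (−(89/100) + 19/20) / (2·(1/5)) = 3/20 m/s
check:
stop time T_s = (3/20)/(5/2) = 0.0600 s
reaction-phase robot travel = 0.1500·0.2500 = 0.0375 m
robot covers 0.1500·0.0600 − ½·2.5000·0.0600² = 0.0045 m while stopping
human over T_r+T_s: 1.6000·(0.2500+0.0600) = 0.4960 m
residual clearance needed = 0.0000+0.0050+0.0300 = 0.0350 m
sum ≈ 0.0375+0.0045+0.4960+0.0350 ≈ 0.5730 m = S ✓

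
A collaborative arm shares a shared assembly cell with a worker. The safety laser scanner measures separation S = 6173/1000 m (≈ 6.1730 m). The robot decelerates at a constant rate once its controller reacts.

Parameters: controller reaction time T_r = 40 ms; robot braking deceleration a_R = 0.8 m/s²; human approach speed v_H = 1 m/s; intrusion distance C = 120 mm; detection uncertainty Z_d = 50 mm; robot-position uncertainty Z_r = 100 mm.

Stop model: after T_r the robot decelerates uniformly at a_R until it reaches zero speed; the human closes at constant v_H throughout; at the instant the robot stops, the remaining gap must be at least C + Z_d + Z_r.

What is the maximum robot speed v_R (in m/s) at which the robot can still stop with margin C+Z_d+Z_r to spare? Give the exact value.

v_R_max = 11/5 m/s = 2.2000 m/s

quadratic (5/8)·v² + (129/100)·v + (-5863/1000) = 0
  disc = (129/100)² − 4·(5/8)·(-5863/1000) = 10201/625 ; √disc = 101/25
  v_R = (−(129/100) + 101/25) / (2·(5/8)) = 11/5 m/s
check:
braking lasts T_s = (11/5)/(4/5) = 2.7500 s
robot covers v_R·T_r = 2.2000·0.0400 = 0.0880 m before braking
robot under decel: 2.2000²/(2·0.8000) = 3.0250 m
human closes 1.0000·2.7900 = 2.7900 m
residual clearance needed = 0.1200+0.0500+0.1000 = 0.2700 m
sum ≈ 0.0880+3.0250+2.7900+0.2700 ≈ 6.1730 m = S ✓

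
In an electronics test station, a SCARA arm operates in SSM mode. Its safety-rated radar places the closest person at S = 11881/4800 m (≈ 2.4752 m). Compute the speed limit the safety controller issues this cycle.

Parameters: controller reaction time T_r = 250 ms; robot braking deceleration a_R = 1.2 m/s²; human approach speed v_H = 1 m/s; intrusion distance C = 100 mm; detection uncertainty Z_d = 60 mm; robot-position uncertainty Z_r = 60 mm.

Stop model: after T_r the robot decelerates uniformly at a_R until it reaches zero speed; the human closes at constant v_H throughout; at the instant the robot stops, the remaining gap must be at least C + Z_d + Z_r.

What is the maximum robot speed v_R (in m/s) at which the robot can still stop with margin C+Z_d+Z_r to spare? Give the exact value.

quadratic (5/12)·v² + (13/12)·v + (-385/192) = 0
  disc = (13/12)² − 4·(5/12)·(-385/192) = 289/64 ; √disc = 17/8
  v_R = (−(13/12) + 17/8) / (2·(5/12)) = 5/4 m/s
check:
stop time T_s = (5/4)/(6/5) = 1.0417 s
reaction-phase robot travel = 1.2500·0.2500 = 0.3125 m
braking distance = 1.2500²/(2·1.2000) = 0.6510 m
human over T_r+T_s: 1.0000·(0.2500+1.0417) = 1.2917 m
C+Z_d+Z_r = 0.1000+0.0600+0.0600 = 0.2200 m
sum ≈ 0.3125+0.6510+1.2917+0.2200 ≈ 2.4752 m = S ✓

v_R_max = 5/4 m/s = 1.2500 m/s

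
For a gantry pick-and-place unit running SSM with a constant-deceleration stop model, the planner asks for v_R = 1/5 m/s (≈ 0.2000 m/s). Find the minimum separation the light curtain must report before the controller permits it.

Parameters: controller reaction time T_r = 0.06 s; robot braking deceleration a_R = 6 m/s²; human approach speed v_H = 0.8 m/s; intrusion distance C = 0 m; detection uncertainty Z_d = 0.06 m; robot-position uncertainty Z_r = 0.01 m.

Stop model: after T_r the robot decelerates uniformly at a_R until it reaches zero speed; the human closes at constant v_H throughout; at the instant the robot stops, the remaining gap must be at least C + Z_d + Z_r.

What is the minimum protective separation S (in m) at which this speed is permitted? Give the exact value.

braking lasts T_s = (1/5)/6 = 0.0333 s
reaction-phase robot travel = 0.2000·0.0600 = 0.0120 m
robot under decel: 0.2000²/(2·6.0000) = 0.0033 m
human closes 0.8000·0.0933 = 0.0747 m
C+Z_d+Z_r = 0.0000+0.0600+0.0100 = 0.0700 m
S_min ≈ 0.0120+0.0033+0.0747+0.0700  ⇒  S_min = 4/25 m

S_min = 4/25 m = 0.1600 m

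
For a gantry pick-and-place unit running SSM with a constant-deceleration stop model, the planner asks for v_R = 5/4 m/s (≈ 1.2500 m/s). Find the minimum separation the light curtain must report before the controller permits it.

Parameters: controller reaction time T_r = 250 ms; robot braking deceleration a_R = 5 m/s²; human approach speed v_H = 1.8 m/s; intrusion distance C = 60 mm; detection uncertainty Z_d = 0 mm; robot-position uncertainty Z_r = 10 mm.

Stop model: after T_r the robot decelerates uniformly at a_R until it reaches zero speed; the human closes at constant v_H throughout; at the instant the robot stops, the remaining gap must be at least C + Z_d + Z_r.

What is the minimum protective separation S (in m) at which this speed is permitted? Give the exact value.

S_min = 1151/800 m = 1.4387 m

braking lasts T_s = (5/4)/5 = 0.2500 s
robot in T_r: 1.2500·0.2500 = 0.3125 m
braking distance = 1.2500²/(2·5.0000) = 0.1562 m
person approaches 1.8000·(0.2500+0.2500) = 0.9000 m
margins: 0.0600+0.0000+0.0100 = 0.0700 m
S_min ≈ 0.3125+0.1562+0.9000+0.0700  ⇒  S_min = 1151/800 m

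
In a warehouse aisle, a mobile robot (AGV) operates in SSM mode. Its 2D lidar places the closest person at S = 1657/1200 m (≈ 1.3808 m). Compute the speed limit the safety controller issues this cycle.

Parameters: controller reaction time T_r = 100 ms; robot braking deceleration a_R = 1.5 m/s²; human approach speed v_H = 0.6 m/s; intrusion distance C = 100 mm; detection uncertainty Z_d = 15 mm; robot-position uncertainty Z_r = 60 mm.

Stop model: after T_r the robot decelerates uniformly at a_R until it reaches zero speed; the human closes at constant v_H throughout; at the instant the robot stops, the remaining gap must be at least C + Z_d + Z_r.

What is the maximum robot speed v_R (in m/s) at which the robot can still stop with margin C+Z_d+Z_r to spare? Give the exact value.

v_R_max = 5/4 m/s = 1.2500 m/s

collect terms ⇒ (1/3)·v_R² + (1/2)·v_R + (-55/48) = 0
  disc = (1/2)² − 4·(1/3)·(-55/48) = 16/9 ; √disc = 4/3
  v_R = (−(1/2) + 4/3) / (2·(1/3)) = 5/4 m/s
check:
stop time T_s = (5/4)/(3/2) = 0.8333 s
robot in T_r: 1.2500·0.1000 = 0.1250 m
robot covers 1.2500·0.8333 − ½·1.5000·0.8333² = 0.5208 m while stopping
human closes 0.6000·0.9333 = 0.5600 m
margins: 0.1000+0.0150+0.0600 = 0.1750 m
sum ≈ 0.1250+0.5208+0.5600+0.1750 ≈ 1.3808 m = S ✓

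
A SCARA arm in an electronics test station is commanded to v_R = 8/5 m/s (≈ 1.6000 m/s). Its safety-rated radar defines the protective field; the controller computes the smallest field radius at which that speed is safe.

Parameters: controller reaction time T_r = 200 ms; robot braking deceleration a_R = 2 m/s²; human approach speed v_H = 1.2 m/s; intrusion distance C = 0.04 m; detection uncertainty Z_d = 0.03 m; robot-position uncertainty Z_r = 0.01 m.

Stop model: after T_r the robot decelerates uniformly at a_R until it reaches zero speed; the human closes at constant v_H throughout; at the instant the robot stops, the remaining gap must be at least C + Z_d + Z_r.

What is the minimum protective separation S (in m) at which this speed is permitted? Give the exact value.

stop time T_s = (8/5)/2 = 0.8000 s
reaction-phase robot travel = 1.6000·0.2000 = 0.3200 m
braking distance = 1.6000²/(2·2.0000) = 0.6400 m
human over T_r+T_s: 1.2000·(0.2000+0.8000) = 1.2000 m
C+Z_d+Z_r = 0.0400+0.0300+0.0100 = 0.0800 m
S_min ≈ 0.3200+0.6400+1.2000+0.0800  ⇒  S_min = 56/25 m

S_min = 56/25 m = 2.2400 m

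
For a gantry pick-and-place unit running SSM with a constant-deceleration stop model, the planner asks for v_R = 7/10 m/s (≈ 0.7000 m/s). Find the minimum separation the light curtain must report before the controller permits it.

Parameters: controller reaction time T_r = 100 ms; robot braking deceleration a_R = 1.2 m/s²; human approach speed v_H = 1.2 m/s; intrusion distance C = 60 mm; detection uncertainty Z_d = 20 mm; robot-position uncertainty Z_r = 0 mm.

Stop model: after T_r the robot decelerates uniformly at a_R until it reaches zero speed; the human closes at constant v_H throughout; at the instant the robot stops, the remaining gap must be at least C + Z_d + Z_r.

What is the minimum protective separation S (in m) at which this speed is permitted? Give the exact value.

braking lasts T_s = (7/10)/(6/5) = 0.5833 s
reaction-phase robot travel = 0.7000·0.1000 = 0.0700 m
robot covers 0.7000·0.5833 − ½·1.2000·0.5833² = 0.2042 m while stopping
human over T_r+T_s: 1.2000·(0.1000+0.5833) = 0.8200 m
margins: 0.0600+0.0200+0.0000 = 0.0800 m
S_min ≈ 0.0700+0.2042+0.8200+0.0800  ⇒  S_min = 1409/1200 m

S_min = 1409/1200 m = 1.1742 m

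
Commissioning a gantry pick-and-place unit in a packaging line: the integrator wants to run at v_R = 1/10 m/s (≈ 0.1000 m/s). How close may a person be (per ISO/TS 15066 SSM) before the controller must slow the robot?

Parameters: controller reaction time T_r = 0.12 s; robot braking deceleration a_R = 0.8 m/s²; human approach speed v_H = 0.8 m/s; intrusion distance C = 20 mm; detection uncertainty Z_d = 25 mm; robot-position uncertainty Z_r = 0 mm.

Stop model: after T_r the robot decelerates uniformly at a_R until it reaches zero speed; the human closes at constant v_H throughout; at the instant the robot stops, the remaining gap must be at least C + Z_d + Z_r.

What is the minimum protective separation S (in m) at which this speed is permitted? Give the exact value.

S_min = 1037/4000 m = 0.2592 m

T_s = v_R/a_R = (1/10)/(4/5) = 0.1250 s
robot in T_r: 0.1000·0.1200 = 0.0120 m
robot covers 0.1000·0.1250 − ½·0.8000·0.1250² = 0.0063 m while stopping
person approaches 0.8000·(0.1200+0.1250) = 0.1960 m
margins: 0.0200+0.0250+0.0000 = 0.0450 m
S_min ≈ 0.0120+0.0063+0.1960+0.0450  ⇒  S_min = 1037/4000 m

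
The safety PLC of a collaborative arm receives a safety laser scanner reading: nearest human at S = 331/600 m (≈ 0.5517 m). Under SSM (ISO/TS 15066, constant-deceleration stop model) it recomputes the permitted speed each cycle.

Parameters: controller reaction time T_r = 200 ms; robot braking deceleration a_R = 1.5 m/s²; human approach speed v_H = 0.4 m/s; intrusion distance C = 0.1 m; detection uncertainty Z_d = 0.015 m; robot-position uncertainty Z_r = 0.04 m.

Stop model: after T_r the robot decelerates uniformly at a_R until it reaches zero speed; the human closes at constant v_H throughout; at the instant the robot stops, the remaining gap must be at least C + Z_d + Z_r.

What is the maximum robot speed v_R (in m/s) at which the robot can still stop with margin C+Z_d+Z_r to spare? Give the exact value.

v_R_max = 1/2 m/s = 0.5000 m/s

quadratic (1/3)·v² + (7/15)·v + (-19/60) = 0
  disc = (7/15)² − 4·(1/3)·(-19/60) = 16/25 ; √disc = 4/5
  v_R = (−(7/15) + 4/5) / (2·(1/3)) = 1/2 m/s
check:
stop time T_s = (1/2)/(3/2) = 0.3333 s
reaction-phase robot travel = 0.5000·0.2000 = 0.1000 m
robot under decel: 0.5000²/(2·1.5000) = 0.0833 m
human over T_r+T_s: 0.4000·(0.2000+0.3333) = 0.2133 m
C+Z_d+Z_r = 0.1000+0.0150+0.0400 = 0.1550 m
sum ≈ 0.1000+0.0833+0.2133+0.1550 ≈ 0.5517 m = S ✓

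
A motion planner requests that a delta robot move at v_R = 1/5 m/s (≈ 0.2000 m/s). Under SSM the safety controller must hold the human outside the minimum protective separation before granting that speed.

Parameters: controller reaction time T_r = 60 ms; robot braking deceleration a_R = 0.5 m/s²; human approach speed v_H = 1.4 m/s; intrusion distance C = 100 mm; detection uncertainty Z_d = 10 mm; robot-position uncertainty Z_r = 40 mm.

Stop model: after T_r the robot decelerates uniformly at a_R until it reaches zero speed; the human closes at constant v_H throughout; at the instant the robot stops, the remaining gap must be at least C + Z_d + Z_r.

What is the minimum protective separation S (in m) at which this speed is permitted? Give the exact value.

S_min = 423/500 m = 0.8460 m

braking lasts T_s = (1/5)/(1/2) = 0.4000 s
reaction-phase robot travel = 0.2000·0.0600 = 0.0120 m
robot under decel: 0.2000²/(2·0.5000) = 0.0400 m
human over T_r+T_s: 1.4000·(0.0600+0.4000) = 0.6440 m
residual clearance needed = 0.1000+0.0100+0.0400 = 0.1500 m
S_min ≈ 0.0120+0.0400+0.6440+0.1500  ⇒  S_min = 423/500 m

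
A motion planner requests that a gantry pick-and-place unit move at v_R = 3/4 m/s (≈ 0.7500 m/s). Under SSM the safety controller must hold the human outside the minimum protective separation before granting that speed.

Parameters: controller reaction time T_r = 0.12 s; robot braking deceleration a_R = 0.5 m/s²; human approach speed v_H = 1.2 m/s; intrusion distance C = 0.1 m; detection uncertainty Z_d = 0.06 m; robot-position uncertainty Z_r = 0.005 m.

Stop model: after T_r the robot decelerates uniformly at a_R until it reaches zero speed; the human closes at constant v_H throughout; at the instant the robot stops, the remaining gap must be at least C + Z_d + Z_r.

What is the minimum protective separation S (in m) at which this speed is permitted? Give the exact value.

T_s = v_R/a_R = (3/4)/(1/2) = 1.5000 s
robot covers v_R·T_r = 0.7500·0.1200 = 0.0900 m before braking
robot under decel: 0.7500²/(2·0.5000) = 0.5625 m
human closes 1.2000·1.6200 = 1.9440 m
residual clearance needed = 0.1000+0.0600+0.0050 = 0.1650 m
S_min ≈ 0.0900+0.5625+1.9440+0.1650  ⇒  S_min = 5523/2000 m

S_min = 5523/2000 m = 2.7615 m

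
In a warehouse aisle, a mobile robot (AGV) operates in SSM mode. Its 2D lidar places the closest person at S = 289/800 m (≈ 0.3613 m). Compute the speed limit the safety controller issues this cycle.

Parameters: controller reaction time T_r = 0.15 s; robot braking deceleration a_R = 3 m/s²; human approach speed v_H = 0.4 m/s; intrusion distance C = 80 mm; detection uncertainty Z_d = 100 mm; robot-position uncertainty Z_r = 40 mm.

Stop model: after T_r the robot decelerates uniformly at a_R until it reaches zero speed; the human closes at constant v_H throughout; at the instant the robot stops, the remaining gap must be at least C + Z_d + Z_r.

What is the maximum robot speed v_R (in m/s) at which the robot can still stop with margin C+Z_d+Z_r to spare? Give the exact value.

quadratic (1/6)·v² + (17/60)·v + (-13/160) = 0
  disc = (17/60)² − 4·(1/6)·(-13/160) = 121/900 ; √disc = 11/30
  v_R = (−(17/60) + 11/30) / (2·(1/6)) = 1/4 m/s
check:
braking lasts T_s = (1/4)/3 = 0.0833 s
reaction-phase robot travel = 0.2500·0.1500 = 0.0375 m
robot covers 0.2500·0.0833 − ½·3.0000·0.0833² = 0.0104 m while stopping
human closes 0.4000·0.2333 = 0.0933 m
residual clearance needed = 0.0800+0.1000+0.0400 = 0.2200 m
sum ≈ 0.0375+0.0104+0.0933+0.2200 ≈ 0.3613 m = S ✓

v_R_max = 1/4 m/s = 0.2500 m/s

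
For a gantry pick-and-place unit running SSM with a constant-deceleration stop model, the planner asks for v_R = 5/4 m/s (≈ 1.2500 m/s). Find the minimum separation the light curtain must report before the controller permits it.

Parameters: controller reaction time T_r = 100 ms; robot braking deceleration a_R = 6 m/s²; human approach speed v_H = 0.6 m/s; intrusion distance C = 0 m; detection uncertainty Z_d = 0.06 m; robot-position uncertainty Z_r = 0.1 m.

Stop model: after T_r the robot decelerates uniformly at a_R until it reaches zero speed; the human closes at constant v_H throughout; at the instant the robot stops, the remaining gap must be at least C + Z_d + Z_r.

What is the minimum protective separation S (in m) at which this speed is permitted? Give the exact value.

S_min = 2881/4800 m = 0.6002 m

braking lasts T_s = (5/4)/6 = 0.2083 s
reaction-phase robot travel = 1.2500·0.1000 = 0.1250 m
robot covers 1.2500·0.2083 − ½·6.0000·0.2083² = 0.1302 m while stopping
person approaches 0.6000·(0.1000+0.2083) = 0.1850 m
residual clearance needed = 0.0000+0.0600+0.1000 = 0.1600 m
S_min ≈ 0.1250+0.1302+0.1850+0.1600  ⇒  S_min = 2881/4800 m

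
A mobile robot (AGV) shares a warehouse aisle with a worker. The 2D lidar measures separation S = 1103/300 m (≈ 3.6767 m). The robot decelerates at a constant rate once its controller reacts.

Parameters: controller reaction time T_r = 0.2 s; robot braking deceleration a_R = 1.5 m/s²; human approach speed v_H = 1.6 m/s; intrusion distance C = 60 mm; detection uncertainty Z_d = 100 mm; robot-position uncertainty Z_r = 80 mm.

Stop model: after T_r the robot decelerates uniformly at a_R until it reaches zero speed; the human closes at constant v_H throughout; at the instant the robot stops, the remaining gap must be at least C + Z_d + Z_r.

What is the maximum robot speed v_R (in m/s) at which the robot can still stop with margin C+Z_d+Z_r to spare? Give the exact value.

at the boundary: (1/3)·v² + (19/15)·v + (-187/60) = 0
  disc = (19/15)² − 4·(1/3)·(-187/60) = 144/25 ; √disc = 12/5
  v_R = (−(19/15) + 12/5) / (2·(1/3)) = 17/10 m/s
check:
stop time T_s = (17/10)/(3/2) = 1.1333 s
reaction-phase robot travel = 1.7000·0.2000 = 0.3400 m
robot covers 1.7000·1.1333 − ½·1.5000·1.1333² = 0.9633 m while stopping
human over T_r+T_s: 1.6000·(0.2000+1.1333) = 2.1333 m
C+Z_d+Z_r = 0.0600+0.1000+0.0800 = 0.2400 m
sum ≈ 0.3400+0.9633+2.1333+0.2400 ≈ 3.6767 m = S ✓

v_R_max = 17/10 m/s = 1.7000 m/s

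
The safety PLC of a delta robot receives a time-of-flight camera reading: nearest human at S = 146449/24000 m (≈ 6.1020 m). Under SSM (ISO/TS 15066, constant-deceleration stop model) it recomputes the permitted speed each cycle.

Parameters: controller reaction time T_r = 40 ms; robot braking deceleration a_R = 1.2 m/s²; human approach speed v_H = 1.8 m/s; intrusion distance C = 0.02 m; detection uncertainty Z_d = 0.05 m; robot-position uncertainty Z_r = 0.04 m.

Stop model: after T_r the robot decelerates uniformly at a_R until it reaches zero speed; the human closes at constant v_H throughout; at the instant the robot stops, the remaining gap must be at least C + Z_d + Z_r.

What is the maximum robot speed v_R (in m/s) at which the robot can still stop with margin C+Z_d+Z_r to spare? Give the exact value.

v_R_max = 47/20 m/s = 2.3500 m/s

collect terms ⇒ (5/12)·v_R² + (77/50)·v_R + (-142081/24000) = 0
  disc = (77/50)² − 4·(5/12)·(-142081/24000) = 4405801/360000 ; √disc = 2099/600
  v_R = (−(77/50) + 2099/600) / (2·(5/12)) = 47/20 m/s
check:
T_s = v_R/a_R = (47/20)/(6/5) = 1.9583 s
reaction-phase robot travel = 2.3500·0.0400 = 0.0940 m
robot covers 2.3500·1.9583 − ½·1.2000·1.9583² = 2.3010 m while stopping
human closes 1.8000·1.9983 = 3.5970 m
residual clearance needed = 0.0200+0.0500+0.0400 = 0.1100 m
sum ≈ 0.0940+2.3010+3.5970+0.1100 ≈ 6.1020 m = S ✓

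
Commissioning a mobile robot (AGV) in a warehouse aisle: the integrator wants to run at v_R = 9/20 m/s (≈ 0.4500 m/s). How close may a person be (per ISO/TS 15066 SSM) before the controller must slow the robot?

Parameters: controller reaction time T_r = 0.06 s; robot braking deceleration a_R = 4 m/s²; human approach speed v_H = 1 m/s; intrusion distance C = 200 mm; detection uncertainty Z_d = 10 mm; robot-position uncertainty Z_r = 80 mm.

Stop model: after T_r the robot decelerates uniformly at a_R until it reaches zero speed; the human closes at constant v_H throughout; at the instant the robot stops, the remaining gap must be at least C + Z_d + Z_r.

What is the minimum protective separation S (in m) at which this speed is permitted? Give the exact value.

S_min = 8237/16000 m = 0.5148 m

T_s = v_R/a_R = (9/20)/4 = 0.1125 s
robot covers v_R·T_r = 0.4500·0.0600 = 0.0270 m before braking
braking distance = 0.4500²/(2·4.0000) = 0.0253 m
human over T_r+T_s: 1.0000·(0.0600+0.1125) = 0.1725 m
margins: 0.2000+0.0100+0.0800 = 0.2900 m
S_min ≈ 0.0270+0.0253+0.1725+0.2900  ⇒  S_min = 8237/16000 m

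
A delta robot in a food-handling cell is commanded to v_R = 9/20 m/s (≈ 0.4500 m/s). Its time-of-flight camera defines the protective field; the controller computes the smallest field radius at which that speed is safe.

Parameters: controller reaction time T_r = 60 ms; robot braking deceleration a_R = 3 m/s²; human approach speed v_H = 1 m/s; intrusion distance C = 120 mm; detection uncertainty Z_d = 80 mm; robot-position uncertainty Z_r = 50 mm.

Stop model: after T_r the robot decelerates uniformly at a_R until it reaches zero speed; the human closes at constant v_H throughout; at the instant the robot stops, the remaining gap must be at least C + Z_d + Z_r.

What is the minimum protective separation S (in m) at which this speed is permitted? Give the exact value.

braking lasts T_s = (9/20)/3 = 0.1500 s
robot in T_r: 0.4500·0.0600 = 0.0270 m
robot covers 0.4500·0.1500 − ½·3.0000·0.1500² = 0.0338 m while stopping
human closes 1.0000·0.2100 = 0.2100 m
C+Z_d+Z_r = 0.1200+0.0800+0.0500 = 0.2500 m
S_min ≈ 0.0270+0.0338+0.2100+0.2500  ⇒  S_min = 2083/4000 m

S_min = 2083/4000 m = 0.5208 m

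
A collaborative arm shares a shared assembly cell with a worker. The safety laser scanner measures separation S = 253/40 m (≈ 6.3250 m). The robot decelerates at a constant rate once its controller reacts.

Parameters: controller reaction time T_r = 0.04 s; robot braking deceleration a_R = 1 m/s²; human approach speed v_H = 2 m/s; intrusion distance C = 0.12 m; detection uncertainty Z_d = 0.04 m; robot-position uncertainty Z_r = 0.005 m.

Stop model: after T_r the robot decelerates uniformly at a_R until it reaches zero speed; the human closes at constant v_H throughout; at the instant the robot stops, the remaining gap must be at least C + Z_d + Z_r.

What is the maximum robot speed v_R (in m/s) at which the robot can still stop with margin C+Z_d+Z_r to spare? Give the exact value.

v_R_max = 2 m/s = 2.0000 m/s

collect terms ⇒ (1/2)·v_R² + (51/25)·v_R + (-152/25) = 0
  disc = (51/25)² − 4·(1/2)·(-152/25) = 10201/625 ; √disc = 101/25
  v_R = (−(51/25) + 101/25) / (2·(1/2)) = 2 m/s
check:
braking lasts T_s = 2/1 = 2.0000 s
robot covers v_R·T_r = 2.0000·0.0400 = 0.0800 m before braking
braking distance = 2.0000²/(2·1.0000) = 2.0000 m
human over T_r+T_s: 2.0000·(0.0400+2.0000) = 4.0800 m
margins: 0.1200+0.0400+0.0050 = 0.1650 m
sum ≈ 0.0800+2.0000+4.0800+0.1650 ≈ 6.3250 m = S ✓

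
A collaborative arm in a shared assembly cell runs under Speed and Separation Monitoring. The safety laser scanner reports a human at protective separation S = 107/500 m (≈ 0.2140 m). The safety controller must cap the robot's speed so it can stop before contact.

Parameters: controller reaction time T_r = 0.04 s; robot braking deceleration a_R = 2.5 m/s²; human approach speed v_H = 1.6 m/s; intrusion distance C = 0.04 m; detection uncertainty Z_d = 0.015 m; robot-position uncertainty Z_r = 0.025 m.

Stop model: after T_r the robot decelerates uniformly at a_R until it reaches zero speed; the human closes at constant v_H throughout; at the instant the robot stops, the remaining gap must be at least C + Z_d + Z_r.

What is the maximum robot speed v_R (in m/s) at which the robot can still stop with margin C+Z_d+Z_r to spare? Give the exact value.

quadratic (1/5)·v² + (17/25)·v + (-7/100) = 0
  disc = (17/25)² − 4·(1/5)·(-7/100) = 324/625 ; √disc = 18/25
  v_R = (−(17/25) + 18/25) / (2·(1/5)) = 1/10 m/s
check:
stop time T_s = (1/10)/(5/2) = 0.0400 s
reaction-phase robot travel = 0.1000·0.0400 = 0.0040 m
robot covers 0.1000·0.0400 − ½·2.5000·0.0400² = 0.0020 m while stopping
human over T_r+T_s: 1.6000·(0.0400+0.0400) = 0.1280 m
residual clearance needed = 0.0400+0.0150+0.0250 = 0.0800 m
sum ≈ 0.0040+0.0020+0.1280+0.0800 ≈ 0.2140 m = S ✓

v_R_max = 1/10 m/s = 0.1000 m/s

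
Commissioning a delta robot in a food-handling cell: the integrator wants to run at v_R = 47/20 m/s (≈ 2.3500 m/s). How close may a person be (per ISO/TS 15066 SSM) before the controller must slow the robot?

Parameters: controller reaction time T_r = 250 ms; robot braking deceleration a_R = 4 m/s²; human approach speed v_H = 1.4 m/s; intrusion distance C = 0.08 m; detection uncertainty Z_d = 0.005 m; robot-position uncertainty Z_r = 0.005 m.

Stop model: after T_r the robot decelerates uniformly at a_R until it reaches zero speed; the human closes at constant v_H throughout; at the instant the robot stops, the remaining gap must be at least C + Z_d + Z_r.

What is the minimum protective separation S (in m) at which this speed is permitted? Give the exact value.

T_s = v_R/a_R = (47/20)/4 = 0.5875 s
robot covers v_R·T_r = 2.3500·0.2500 = 0.5875 m before braking
braking distance = 2.3500²/(2·4.0000) = 0.6903 m
human over T_r+T_s: 1.4000·(0.2500+0.5875) = 1.1725 m
C+Z_d+Z_r = 0.0800+0.0050+0.0050 = 0.0900 m
S_min ≈ 0.5875+0.6903+1.1725+0.0900  ⇒  S_min = 8129/3200 m

S_min = 8129/3200 m = 2.5403 m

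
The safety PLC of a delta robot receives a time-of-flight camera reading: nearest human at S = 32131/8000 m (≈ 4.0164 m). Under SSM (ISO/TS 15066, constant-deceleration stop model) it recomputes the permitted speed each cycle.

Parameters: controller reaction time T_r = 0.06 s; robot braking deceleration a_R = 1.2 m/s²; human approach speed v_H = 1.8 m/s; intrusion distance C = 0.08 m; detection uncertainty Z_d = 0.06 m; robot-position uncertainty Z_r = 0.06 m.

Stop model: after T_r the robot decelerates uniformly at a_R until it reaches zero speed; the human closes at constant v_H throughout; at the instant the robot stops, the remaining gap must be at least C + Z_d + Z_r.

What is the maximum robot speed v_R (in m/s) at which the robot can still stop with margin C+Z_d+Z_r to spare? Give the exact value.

v_R_max = 33/20 m/s = 1.6500 m/s

at the boundary: (5/12)·v² + (39/25)·v + (-29667/8000) = 0
  disc = (39/25)² − 4·(5/12)·(-29667/8000) = 344569/40000 ; √disc = 587/200
  v_R = (−(39/25) + 587/200) / (2·(5/12)) = 33/20 m/s
check:
braking lasts T_s = (33/20)/(6/5) = 1.3750 s
robot in T_r: 1.6500·0.0600 = 0.0990 m
braking distance = 1.6500²/(2·1.2000) = 1.1344 m
person approaches 1.8000·(0.0600+1.3750) = 2.5830 m
residual clearance needed = 0.0800+0.0600+0.0600 = 0.2000 m
sum ≈ 0.0990+1.1344+2.5830+0.2000 ≈ 4.0164 m = S ✓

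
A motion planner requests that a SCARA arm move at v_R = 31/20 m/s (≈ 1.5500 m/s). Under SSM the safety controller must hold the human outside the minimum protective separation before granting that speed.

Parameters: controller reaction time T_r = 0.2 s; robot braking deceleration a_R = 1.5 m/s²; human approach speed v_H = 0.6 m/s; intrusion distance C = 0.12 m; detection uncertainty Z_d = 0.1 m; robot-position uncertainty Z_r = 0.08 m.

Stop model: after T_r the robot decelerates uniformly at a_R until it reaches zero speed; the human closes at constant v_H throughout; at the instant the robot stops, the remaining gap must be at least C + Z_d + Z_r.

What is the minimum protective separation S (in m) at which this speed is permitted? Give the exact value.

S_min = 2581/1200 m = 2.1508 m

stop time T_s = (31/20)/(3/2) = 1.0333 s
robot in T_r: 1.5500·0.2000 = 0.3100 m
robot covers 1.5500·1.0333 − ½·1.5000·1.0333² = 0.8008 m while stopping
human over T_r+T_s: 0.6000·(0.2000+1.0333) = 0.7400 m
residual clearance needed = 0.1200+0.1000+0.0800 = 0.3000 m
S_min ≈ 0.3100+0.8008+0.7400+0.3000  ⇒  S_min = 2581/1200 m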